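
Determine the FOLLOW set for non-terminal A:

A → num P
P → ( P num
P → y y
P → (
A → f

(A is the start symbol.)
A is the start symbol, so $ ∈ FOLLOW(A).
A does not occur on any right-hand side.

Taking the union: FOLLOW(A) = { $ }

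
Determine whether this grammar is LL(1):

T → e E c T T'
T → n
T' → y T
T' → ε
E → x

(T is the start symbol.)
A grammar is LL(1) if for each non-terminal N with multiple productions, the predict sets of those productions are pairwise disjoint, where PREDICT(N → α) = (FIRST(α) \ {ε}) ∪ (FOLLOW(N) if α ⇒* ε).

Relevant sets:
  FOLLOW(T') = { $, 'y' }

For T:
  PREDICT(T → e E c T T') = { 'e' }
  PREDICT(T → n) = { 'n' }
For T':
  PREDICT(T' → y T) = { 'y' }
  PREDICT(T' → ε) = { $, 'y' }
E has a single production, so nothing to check there.

Conflict found: Predict set conflict for T': { 'y' }
The grammar is NOT LL(1).

Answer: No. Predict set conflict for T': { 'y' }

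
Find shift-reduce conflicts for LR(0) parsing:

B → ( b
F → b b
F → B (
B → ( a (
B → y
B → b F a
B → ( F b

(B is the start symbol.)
Yes — I8: [F → b b .] vs [B → . ( F b]; I13: [B → ( b .] vs [B → . ( F b]

Augment with B' → B and build the canonical LR(0) collection (I0 = CLOSURE({[B' → . B]}), then GOTO on every symbol after a dot until no new states appear). It has 16 states:
  I0: { [B → . ( F b], [B → . ( a (], [B → . ( b], [B → . b F a], [B → . y], [B' → . B] }  — shift
  I1: { [B → ( . F b], [B → ( . a (], [B → ( . b], [B → . ( F b], [B → . ( a (], [B → . ( b], [B → . b F a], [B → . y], [F → . B (], [F → . b b] }  — shift
  I2: { [B' → B .] }  — accept
  I3: { [B → . ( F b], [B → . ( a (], [B → . ( b], [B → . b F a], [B → . y], [B → b . F a], [F → . B (], [F → . b b] }  — shift
  I4: { [B → y .] }  — reduce
  I5: { [F → B . (] }  — shift
  I6: { [B → b F . a] }  — shift
  I7: { [B → . ( F b], [B → . ( a (], [B → . ( b], [B → . b F a], [B → . y], [B → b . F a], [F → . B (], [F → . b b], [F → b . b] }  — shift
  I8: { [B → . ( F b], [B → . ( a (], [B → . ( b], [B → . b F a], [B → . y], [B → b . F a], [F → . B (], [F → . b b], [F → b . b], [F → b b .] }  — shift, reduce
  I9: { [B → b F a .] }  — reduce
  I10: { [F → B ( .] }  — reduce
  I11: { [B → ( F . b] }  — shift
  I12: { [B → ( a . (] }  — shift
  I13: { [B → ( b .], [B → . ( F b], [B → . ( a (], [B → . ( b], [B → . b F a], [B → . y], [B → b . F a], [F → . B (], [F → . b b], [F → b . b] }  — shift, reduce
  I14: { [B → ( a ( .] }  — reduce
  I15: { [B → ( F b .] }  — reduce

I8 contains reduce item [F → b b .] and shift items [B → . ( F b], [B → . ( a (], [B → . ( b], [B → . b F a], [B → . y], [F → . b b], [F → b . b] — shift-reduce conflict.
I13 contains reduce item [B → ( b .] and shift items [B → . ( F b], [B → . ( a (], [B → . ( b], [B → . b F a], [B → . y], [F → . b b], [F → b . b] — shift-reduce conflict.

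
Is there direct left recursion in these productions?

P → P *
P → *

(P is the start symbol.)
P → P *: LEFT RECURSIVE (starts with P)
P → *: starts with '*'

The grammar has direct left recursion on: P.

Answer: Yes, P is left-recursive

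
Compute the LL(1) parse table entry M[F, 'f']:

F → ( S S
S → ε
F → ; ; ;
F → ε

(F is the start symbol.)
To find M[F, 'f'], we find productions for F where 'f' is in the predict set (PREDICT(N → α) = (FIRST(α) \ {ε}) ∪ (FOLLOW(N) if α ⇒* ε)).

Relevant sets:
  FOLLOW(F) = { $ }

F → ( S S: PREDICT = { '(' }
F → ; ; ;: PREDICT = { ';' }
F → ε: PREDICT = { $ }

M[F, 'f'] is empty (no production applies)

Answer: Empty (error entry)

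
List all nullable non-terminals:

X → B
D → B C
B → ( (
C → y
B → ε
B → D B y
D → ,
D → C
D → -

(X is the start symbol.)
{ 'B', 'X' }

A non-terminal is nullable if it can derive ε (the empty string): either it has an ε-production, or it has a production whose right-hand side consists entirely of nullable non-terminals.

ε-productions: B → ε
So B is immediately nullable.
X → B: every symbol on the right is nullable, so X is nullable too.
No further non-terminal can be added: every production for the remaining non-terminals contains a terminal or a non-nullable non-terminal.
Nullable = { 'B', 'X' }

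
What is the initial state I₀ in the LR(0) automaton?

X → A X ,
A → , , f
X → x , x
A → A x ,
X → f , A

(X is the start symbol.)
{ [A → . , , f], [A → . A x ,], [X → . A X ,], [X → . f , A], [X → . x , x], [X' → . X] }

First, augment the grammar with X' → X
I₀ = CLOSURE({ [X' → . X] }):
  [X' → . X] has the dot before X: add [X → . A X ,], [X → . x , x], [X → . f , A]
  [X → . A X ,] has the dot before A: add [A → . , , f], [A → . A x ,]
No further items can be added.

I₀ = { [A → . , , f], [A → . A x ,], [X → . A X ,], [X → . f , A], [X → . x , x], [X' → . X] }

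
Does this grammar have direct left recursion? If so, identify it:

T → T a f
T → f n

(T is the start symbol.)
Direct left recursion occurs when N → N α for some non-terminal N (the right-hand side begins with the left-hand side itself).

T → T a f: LEFT RECURSIVE (starts with T)
T → f n: starts with f

The grammar has direct left recursion on: T.

Answer: Yes, T is left-recursive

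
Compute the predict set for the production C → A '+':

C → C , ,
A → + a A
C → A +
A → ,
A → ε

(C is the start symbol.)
PREDICT(C → A '+') = (FIRST(RHS) \ {ε}) ∪ (FOLLOW(C) if ε ∈ FIRST(RHS), i.e. RHS ⇒* ε)
FIRST(A) = { '+', ',', ε }
FIRST(A '+') = { '+', ',' }
ε ∉ FIRST(A '+'), so FOLLOW(C) is not added.
PREDICT(C → A '+') = { '+', ',' }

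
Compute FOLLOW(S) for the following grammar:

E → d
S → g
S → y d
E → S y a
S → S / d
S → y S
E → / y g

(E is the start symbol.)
To compute FOLLOW(S), find every occurrence of S on a right-hand side N → α S β: add FIRST(β) \ {ε}, and if β is empty or nullable also add FOLLOW(N). Iterate to a fixed point.

In E → S y a: S is followed by y a, add FIRST(y a) \ {ε} = { 'y' }
In S → S / d: S is followed by '/' d, add FIRST('/' d) \ {ε} = { '/' }
In S → y S: S is at the end; this adds FOLLOW(S) to itself — nothing new

Taking the union: FOLLOW(S) = { '/', 'y' }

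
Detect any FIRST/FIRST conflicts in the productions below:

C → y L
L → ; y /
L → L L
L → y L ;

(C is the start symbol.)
Yes. L → ';' y '/' / L → L L on { ';' }; L → L L / L → y L ';' on { 'y' }

A FIRST/FIRST conflict occurs when two productions N → α and N → β for the same non-terminal have FIRST(α) ∩ FIRST(β) ≠ ∅ (with ε ∈ FIRST of a nullable right-hand side, so two nullable alternatives also conflict).

FIRST sets of the non-terminals at (or reachable through a nullable prefix from) the front of some alternative:
  FIRST(L) = { ';', 'y' }

Productions for L:
  L → ; y /: FIRST = { ';' }
  L → L L: FIRST = { ';', 'y' }
  L → y L ;: FIRST = { 'y' }
C has only one production, so no FIRST/FIRST conflict is possible there.

Conflict for L: L → ; y / and L → L L
  Overlap: { ';' }
Conflict for L: L → L L and L → y L ;
  Overlap: { 'y' }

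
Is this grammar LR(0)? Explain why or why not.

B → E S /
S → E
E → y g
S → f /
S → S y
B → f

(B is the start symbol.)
Yes, the grammar is LR(0)

A grammar is LR(0) if no state in the canonical LR(0) collection has:
  - both a shift item (dot before a terminal) and a complete item (shift-reduce conflict), or
  - two or more complete items (reduce-reduce conflict; the accept item [B' → B .] counts as a complete item here).

Augment with B' → B and build the canonical LR(0) collection (I0 = CLOSURE({[B' → . B]}), then GOTO on every symbol after a dot until no new states appear). It has 12 states:
  I0: { [B → . E S /], [B → . f], [B' → . B], [E → . y g] }  — shift
  I1: { [B' → B .] }  — accept
  I2: { [B → E . S /], [E → . y g], [S → . E], [S → . S y], [S → . f /] }  — shift
  I3: { [B → f .] }  — reduce
  I4: { [E → y . g] }  — shift
  I5: { [E → y g .] }  — reduce
  I6: { [S → E .] }  — reduce
  I7: { [B → E S . /], [S → S . y] }  — shift
  I8: { [S → f . /] }  — shift
  I9: { [S → f / .] }  — reduce
  I10: { [B → E S / .] }  — reduce
  I11: { [S → S y .] }  — reduce

Every state is either a pure shift/goto state or contains exactly one complete item and nothing to shift — no conflicts. The grammar is LR(0).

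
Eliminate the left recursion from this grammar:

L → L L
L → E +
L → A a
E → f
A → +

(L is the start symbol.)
L is directly left-recursive. The standard transformation for
  A → A α₁ | ... | A α_m | β₁ | ... | β_n
is
  A  → β₁ A' | ... | β_n A'
  A' → α₁ A' | ... | α_m A' | ε

L → E + becomes L → E + L'
L → A a becomes L → A a L'
L → L L becomes L' → L L'
Add L' → ε

Productions for other non-terminals are unchanged:
  E → f
  A → +

Resulting grammar:
L → E + L'
L → A a L'
L' → L L'
L' → ε
E → f
A → +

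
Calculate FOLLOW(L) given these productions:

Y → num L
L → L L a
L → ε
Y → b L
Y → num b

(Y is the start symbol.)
In Y → num L: L is at the end, add FOLLOW(Y)
In L → L L a: L is followed by L a, add FIRST(L a) \ {ε} = { 'a' }
In L → L L a: L is followed by a, add FIRST(a) \ {ε} = { 'a' }
In Y → b L: L is at the end, add FOLLOW(Y)

The FOLLOW sets referred to above (computed the same way, to a fixed point):
  FOLLOW(Y) = { $ }

Taking the union: FOLLOW(L) = { $, 'a' }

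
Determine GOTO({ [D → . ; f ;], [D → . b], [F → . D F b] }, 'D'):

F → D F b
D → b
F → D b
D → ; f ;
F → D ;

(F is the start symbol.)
{ [D → . ; f ;], [D → . b], [F → . D ;], [F → . D F b], [F → . D b], [F → D . F b] }

GOTO(I, 'D') = CLOSURE({ [A → αX.β] : [A → α.Xβ] ∈ I, X = 'D' })

Items with dot before 'D', with the dot advanced:
  [F → . D F b] → [F → D . F b]
Closure of the advanced items:
  [F → D . F b] has the dot before F: add [F → . D F b], [F → . D b], [F → . D ;]
  [F → . D F b] has the dot before D: add [D → . b], [D → . ; f ;]

GOTO = { [D → . ; f ;], [D → . b], [F → . D ;], [F → . D F b], [F → . D b], [F → D . F b] }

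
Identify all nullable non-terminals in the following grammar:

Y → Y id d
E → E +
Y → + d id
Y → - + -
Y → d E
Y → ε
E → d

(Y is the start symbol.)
{ 'Y' }

ε-productions: Y → ε
So Y is immediately nullable.
No further non-terminal can be added: every production for the remaining non-terminals contains a terminal or a non-nullable non-terminal.
Nullable = { 'Y' }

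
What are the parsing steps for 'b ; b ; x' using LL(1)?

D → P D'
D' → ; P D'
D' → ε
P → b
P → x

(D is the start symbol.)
LL(1) parsing maintains a stack (initially the start symbol over $) and the input. At each step: if the stack top is a terminal, match it against the current input token; if it is a non-terminal N, replace it with the RHS of M[N, lookahead] (the unique production whose predict set contains the lookahead).

Stack is shown with the top on the left.

Stack     Input        Action
-----------------------------
D $       b ; b ; x $  output D → P D'
P D' $    b ; b ; x $  output P → b
b D' $    b ; b ; x $  match 'b'
D' $      ; b ; x $    output D' → ; P D'
; P D' $  ; b ; x $    match ';'
P D' $    b ; x $      output P → b
b D' $    b ; x $      match 'b'
D' $      ; x $        output D' → ; P D'
; P D' $  ; x $        match ';'
P D' $    x $          output P → x
x D' $    x $          match 'x'
D' $      $            output D' → ε
$         $            accept

The string is accepted.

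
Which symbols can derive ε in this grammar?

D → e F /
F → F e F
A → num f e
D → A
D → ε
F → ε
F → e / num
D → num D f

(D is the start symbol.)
A non-terminal is nullable if it can derive ε (the empty string): either it has an ε-production, or it has a production whose right-hand side consists entirely of nullable non-terminals.

ε-productions: D → ε, F → ε
So D, F are immediately nullable.
No further non-terminal can be added: every production for the remaining non-terminals contains a terminal or a non-nullable non-terminal.
Nullable = { 'D', 'F' }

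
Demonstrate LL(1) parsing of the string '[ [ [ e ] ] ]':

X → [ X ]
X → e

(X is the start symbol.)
Stack is shown with the top on the left.

Stack        Input            Action
------------------------------------
X $          [ [ [ e ] ] ] $  output X → [ X ]
[ X ] $      [ [ [ e ] ] ] $  match '['
X ] $        [ [ e ] ] ] $    output X → [ X ]
[ X ] ] $    [ [ e ] ] ] $    match '['
X ] ] $      [ e ] ] ] $      output X → [ X ]
[ X ] ] ] $  [ e ] ] ] $      match '['
X ] ] ] $    e ] ] ] $        output X → e
e ] ] ] $    e ] ] ] $        match 'e'
] ] ] $      ] ] ] $          match ']'
] ] $        ] ] $            match ']'
] $          ] $              match ']'
$            $                accept

The string is accepted.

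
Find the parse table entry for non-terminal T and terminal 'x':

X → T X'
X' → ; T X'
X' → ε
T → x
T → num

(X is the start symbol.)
T → x

To find M[T, 'x'], we find productions for T where 'x' is in the predict set (PREDICT(N → α) = (FIRST(α) \ {ε}) ∪ (FOLLOW(N) if α ⇒* ε)).

T → x: PREDICT = { 'x' }
  'x' is in predict set, so this production goes in M[T, 'x']
T → num: PREDICT = { 'num' }

M[T, 'x'] = T → x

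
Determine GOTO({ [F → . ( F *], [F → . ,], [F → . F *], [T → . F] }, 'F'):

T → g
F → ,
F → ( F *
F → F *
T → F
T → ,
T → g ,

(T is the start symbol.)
{ [F → F . *], [T → F .] }

GOTO(I, 'F') = CLOSURE({ [A → αX.β] : [A → α.Xβ] ∈ I, X = 'F' })

Items with dot before 'F', with the dot advanced:
  [F → . F *] → [F → F . *]
  [T → . F] → [T → F .]
Closure adds nothing (no advanced item has the dot before a non-terminal).

GOTO = { [F → F . *], [T → F .] }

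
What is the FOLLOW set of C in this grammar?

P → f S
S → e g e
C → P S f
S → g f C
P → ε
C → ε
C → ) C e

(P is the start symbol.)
{ $, 'e', 'f', 'g' }

To compute FOLLOW(C), find every occurrence of C on a right-hand side N → α C β: add FIRST(β) \ {ε}, and if β is empty or nullable also add FOLLOW(N). Iterate to a fixed point.

In S → g f C: C is at the end, add FOLLOW(S)
In C → ) C e: C is followed by e, add FIRST(e) \ {ε} = { 'e' }

The FOLLOW sets referred to above (computed the same way, to a fixed point):
  FOLLOW(S) = { $, 'e', 'f', 'g' }

Taking the union: FOLLOW(C) = { $, 'e', 'f', 'g' }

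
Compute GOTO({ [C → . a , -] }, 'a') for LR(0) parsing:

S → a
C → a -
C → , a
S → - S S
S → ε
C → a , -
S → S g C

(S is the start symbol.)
{ [C → a . , -] }

GOTO(I, 'a') = CLOSURE({ [A → αX.β] : [A → α.Xβ] ∈ I, X = 'a' })

Items with dot before 'a', with the dot advanced:
  [C → . a , -] → [C → a . , -]
Closure adds nothing (no advanced item has the dot before a non-terminal).

GOTO = { [C → a . , -] }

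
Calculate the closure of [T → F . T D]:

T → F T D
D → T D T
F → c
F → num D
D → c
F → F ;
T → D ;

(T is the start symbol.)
To compute CLOSURE, for each item [A → α.Bβ] where B is a non-terminal, add [B → .γ] for all productions B → γ; repeat for the newly added items until nothing changes.

Start with: [T → F . T D]
  [T → F . T D] has the dot before T: add [T → . F T D], [T → . D ;]
  [T → . F T D] has the dot before F: add [F → . c], [F → . num D], [F → . F ;]
  [T → . D ;] has the dot before D: add [D → . T D T], [D → . c]
No further items can be added.

CLOSURE = { [D → . T D T], [D → . c], [F → . F ;], [F → . c], [F → . num D], [T → . D ;], [T → . F T D], [T → F . T D] }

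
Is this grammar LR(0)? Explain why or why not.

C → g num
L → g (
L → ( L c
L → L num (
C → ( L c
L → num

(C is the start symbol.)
Yes, the grammar is LR(0)

Augment with C' → C and build the canonical LR(0) collection (I0 = CLOSURE({[C' → . C]}), then GOTO on every symbol after a dot until no new states appear). It has 15 states:
  I0: { [C → . ( L c], [C → . g num], [C' → . C] }  — shift
  I1: { [C → ( . L c], [L → . ( L c], [L → . L num (], [L → . g (], [L → . num] }  — shift
  I2: { [C' → C .] }  — accept
  I3: { [C → g . num] }  — shift
  I4: { [C → g num .] }  — reduce
  I5: { [L → ( . L c], [L → . ( L c], [L → . L num (], [L → . g (], [L → . num] }  — shift
  I6: { [C → ( L . c], [L → L . num (] }  — shift
  I7: { [L → g . (] }  — shift
  I8: { [L → num .] }  — reduce
  I9: { [L → g ( .] }  — reduce
  I10: { [C → ( L c .] }  — reduce
  I11: { [L → L num . (] }  — shift
  I12: { [L → L num ( .] }  — reduce
  I13: { [L → ( L . c], [L → L . num (] }  — shift
  I14: { [L → ( L c .] }  — reduce

Every state is either a pure shift/goto state or contains exactly one complete item and nothing to shift — no conflicts. The grammar is LR(0).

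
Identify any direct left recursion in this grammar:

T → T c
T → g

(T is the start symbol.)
Direct left recursion occurs when N → N α for some non-terminal N (the right-hand side begins with the left-hand side itself).

T → T c: LEFT RECURSIVE (starts with T)
T → g: starts with g

The grammar has direct left recursion on: T.

Answer: Yes, T is left-recursive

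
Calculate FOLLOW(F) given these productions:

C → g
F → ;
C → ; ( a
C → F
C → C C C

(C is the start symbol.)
To compute FOLLOW(F), find every occurrence of F on a right-hand side N → α F β: add FIRST(β) \ {ε}, and if β is empty or nullable also add FOLLOW(N). Iterate to a fixed point.

In C → F: F is at the end, add FOLLOW(C)

The FOLLOW sets referred to above (computed the same way, to a fixed point):
  FOLLOW(C) = { $, ';', 'g' }

Taking the union: FOLLOW(F) = { $, ';', 'g' }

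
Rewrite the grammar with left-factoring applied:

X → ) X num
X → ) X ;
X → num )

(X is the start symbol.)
Left-factoring transforms A → αβ₁ | αβ₂ into A → αA' and A' → β₁ | β₂
(α is the longest common prefix among the alternatives). Repeat until
no nonterminal has two alternatives with a common prefix.

Round 1: X has alternatives sharing prefix ') X'. Introduce X': X → ) X X'
  Add: X' → num
  Add: X' → ;

No remaining common prefixes — done.

Resulting grammar:
X → ) X X'
X' → num
X' → ;
X → num )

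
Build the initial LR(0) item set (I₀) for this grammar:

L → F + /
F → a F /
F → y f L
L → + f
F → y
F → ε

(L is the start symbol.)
First, augment the grammar with L' → L
I₀ = CLOSURE({ [L' → . L] }):
  [L' → . L] has the dot before L: add [L → . F + /], [L → . + f]
  [L → . F + /] has the dot before F: add [F → . a F /], [F → . y f L], [F → . y], [F → .]
No further items can be added.

I₀ = { [F → . a F /], [F → . y f L], [F → . y], [F → .], [L → . + f], [L → . F + /], [L' → . L] }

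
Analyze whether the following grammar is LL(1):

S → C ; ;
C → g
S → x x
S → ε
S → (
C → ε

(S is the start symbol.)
Relevant sets:
  FIRST(C) = { 'g', ε }
  FOLLOW(S) = { $ }
  FOLLOW(C) = { ';' }

For S:
  PREDICT(S → C ';' ';') = { ';', 'g' }
  PREDICT(S → x x) = { 'x' }
  PREDICT(S → ε) = { $ }
  PREDICT(S → '(') = { '(' }
For C:
  PREDICT(C → g) = { 'g' }
  PREDICT(C → ε) = { ';' }

All predict sets are disjoint. The grammar IS LL(1).

Answer: Yes, the grammar is LL(1).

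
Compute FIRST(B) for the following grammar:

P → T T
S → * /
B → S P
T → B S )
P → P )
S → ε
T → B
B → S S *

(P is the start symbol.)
FIRST sets of the other non-terminals involved (by the same procedure, iterated to a fixed point):
  FIRST(S) = { '*', ε }
  FIRST(P) = { '*' }

From B → S P:
  - S is a non-terminal: add FIRST(S) \ {ε} = { '*' }
    S is nullable, so continue to the next symbol
  - P is a non-terminal: add FIRST(P) \ {ε} = { '*' }
    P is not nullable, so stop
From B → S S *:
  - S is a non-terminal: add FIRST(S) \ {ε} = { '*' }
    S is nullable, so continue to the next symbol
  - S is a non-terminal: add FIRST(S) \ {ε} = { '*' }
    S is nullable, so continue to the next symbol
  - '*' is a terminal: add '*' and stop

Collecting: FIRST(B) = { '*' }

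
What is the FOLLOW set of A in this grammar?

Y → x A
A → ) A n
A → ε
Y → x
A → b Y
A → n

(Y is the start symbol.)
{ $, 'n' }

To compute FOLLOW(A), find every occurrence of A on a right-hand side N → α A β: add FIRST(β) \ {ε}, and if β is empty or nullable also add FOLLOW(N). Iterate to a fixed point.

In Y → x A: A is at the end, add FOLLOW(Y)
In A → ) A n: A is followed by n, add FIRST(n) \ {ε} = { 'n' }

The FOLLOW sets referred to above (computed the same way, to a fixed point):
  FOLLOW(Y) = { $, 'n' }

Taking the union: FOLLOW(A) = { $, 'n' }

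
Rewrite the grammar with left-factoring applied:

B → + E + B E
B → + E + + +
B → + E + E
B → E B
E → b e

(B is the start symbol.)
Left-factoring transforms A → αβ₁ | αβ₂ into A → αA' and A' → β₁ | β₂
(α is the longest common prefix among the alternatives). Repeat until
no nonterminal has two alternatives with a common prefix.

Round 1: B has alternatives sharing prefix '+ E +'. Introduce B': B → + E + B'
  Add: B' → B E
  Add: B' → + +
  Add: B' → E

No remaining common prefixes — done.

Resulting grammar:
B → + E + B'
B' → B E
B' → + +
B' → E
B → E B
E → b e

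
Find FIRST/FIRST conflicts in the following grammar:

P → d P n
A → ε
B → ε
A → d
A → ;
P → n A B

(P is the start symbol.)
No FIRST/FIRST conflicts.

Productions for P:
  P → d P n: FIRST = { 'd' }
  P → n A B: FIRST = { 'n' }
Productions for A:
  A → ε: FIRST = { ε }
  A → d: FIRST = { 'd' }
  A → ;: FIRST = { ';' }
B has only one production, so no FIRST/FIRST conflict is possible there.

All alternatives of each non-terminal have pairwise disjoint FIRST sets.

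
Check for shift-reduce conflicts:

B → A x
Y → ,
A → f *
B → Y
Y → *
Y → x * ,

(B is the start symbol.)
No shift-reduce conflicts

Augment with B' → B and build the canonical LR(0) collection (I0 = CLOSURE({[B' → . B]}), then GOTO on every symbol after a dot until no new states appear). It has 12 states:
  I0: { [A → . f *], [B → . A x], [B → . Y], [B' → . B], [Y → . *], [Y → . ,], [Y → . x * ,] }  — shift
  I1: { [Y → * .] }  — reduce
  I2: { [Y → , .] }  — reduce
  I3: { [B → A . x] }  — shift
  I4: { [B' → B .] }  — accept
  I5: { [B → Y .] }  — reduce
  I6: { [A → f . *] }  — shift
  I7: { [Y → x . * ,] }  — shift
  I8: { [Y → x * . ,] }  — shift
  I9: { [Y → x * , .] }  — reduce
  I10: { [A → f * .] }  — reduce
  I11: { [B → A x .] }  — reduce

No state contains both a complete item and a shift item.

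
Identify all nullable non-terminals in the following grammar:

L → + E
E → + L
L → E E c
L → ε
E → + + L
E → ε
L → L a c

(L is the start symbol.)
A non-terminal is nullable if it can derive ε (the empty string): either it has an ε-production, or it has a production whose right-hand side consists entirely of nullable non-terminals.

ε-productions: L → ε, E → ε
So L, E are immediately nullable.
Every non-terminal is now nullable.
Nullable = { 'E', 'L' }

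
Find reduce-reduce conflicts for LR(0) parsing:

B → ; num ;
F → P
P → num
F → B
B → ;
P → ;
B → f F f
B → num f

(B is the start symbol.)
Yes — I6: [B → ; .] vs [P → ; .]

A reduce-reduce conflict occurs when an LR(0) state has two complete items [A → α .] and [B → β .] — both call for a reduction, and with no lookahead the parser cannot choose between them.

Augment with B' → B and build the canonical LR(0) collection (I0 = CLOSURE({[B' → . B]}), then GOTO on every symbol after a dot until no new states appear). It has 14 states:
  I0: { [B → . ; num ;], [B → . ;], [B → . f F f], [B → . num f], [B' → . B] }  — shift
  I1: { [B → ; . num ;], [B → ; .] }  — shift, reduce
  I2: { [B' → B .] }  — accept
  I3: { [B → . ; num ;], [B → . ;], [B → . f F f], [B → . num f], [B → f . F f], [F → . B], [F → . P], [P → . ;], [P → . num] }  — shift
  I4: { [B → num . f] }  — shift
  I5: { [B → num f .] }  — reduce
  I6: { [B → ; . num ;], [B → ; .], [P → ; .] }  — shift, 2 reduces
  I7: { [F → B .] }  — reduce
  I8: { [B → f F . f] }  — shift
  I9: { [F → P .] }  — reduce
  I10: { [B → num . f], [P → num .] }  — shift, reduce
  I11: { [B → f F f .] }  — reduce
  I12: { [B → ; num . ;] }  — shift
  I13: { [B → ; num ; .] }  — reduce

I6 contains complete items [B → ; .], [P → ; .] — reduce-reduce conflict.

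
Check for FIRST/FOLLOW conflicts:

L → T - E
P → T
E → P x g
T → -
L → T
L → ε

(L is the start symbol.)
No FIRST/FOLLOW conflicts.

A FIRST/FOLLOW conflict occurs when a non-terminal N has a nullable alternative N → β (β ⇒* ε) and another alternative N → α with FIRST(α) ∩ FOLLOW(N) ≠ ∅: on such a lookahead the parser cannot decide between expanding α and letting N vanish via β.

Nullable non-terminals: L.
FIRST sets used below: FIRST(T) = { '-' }

L: nullable alternative(s) L → ε; FOLLOW(L) = { $ }
  L → T - E: FIRST \ {ε} = { '-' } — disjoint from FOLLOW(L)
  L → T: FIRST \ {ε} = { '-' } — disjoint from FOLLOW(L)
  L → ε: FIRST \ {ε} = { } — this is the only nullable alternative, skip

E, P, T have no nullable alternative, so no FIRST/FOLLOW check is needed there.

No FIRST/FOLLOW conflicts found.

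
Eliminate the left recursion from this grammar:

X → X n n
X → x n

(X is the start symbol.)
X → x n X'
X' → n n X'
X' → ε

X is directly left-recursive. The standard transformation for
  A → A α₁ | ... | A α_m | β₁ | ... | β_n
is
  A  → β₁ A' | ... | β_n A'
  A' → α₁ A' | ... | α_m A' | ε

X → x n becomes X → x n X'
X → X n n becomes X' → n n X'
Add X' → ε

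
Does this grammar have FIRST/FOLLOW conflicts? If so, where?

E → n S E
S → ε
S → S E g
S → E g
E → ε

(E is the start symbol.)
Nullable non-terminals: E, S.
FIRST sets used below: FIRST(S) = { 'g', 'n', ε }, FIRST(E) = { 'n', ε }

E: nullable alternative(s) E → ε; FOLLOW(E) = { $, 'g' }
  E → n S E: FIRST \ {ε} = { 'n' } — disjoint from FOLLOW(E)
  E → ε: FIRST \ {ε} = { } — this is the only nullable alternative, skip

S: nullable alternative(s) S → ε; FOLLOW(S) = { $, 'g', 'n' }
  S → ε: FIRST \ {ε} = { } — this is the only nullable alternative, skip
  S → S E g: FIRST \ {ε} = { 'g', 'n' } — overlaps FOLLOW(S) on { 'g', 'n' }: CONFLICT
  S → E g: FIRST \ {ε} = { 'g', 'n' } — overlaps FOLLOW(S) on { 'g', 'n' }: CONFLICT

So the grammar has 2 FIRST/FOLLOW conflicts (marked CONFLICT above).

Answer: Yes. S → S E g with FOLLOW(S) on { 'g', 'n' }; S → E g with FOLLOW(S) on { 'g', 'n' }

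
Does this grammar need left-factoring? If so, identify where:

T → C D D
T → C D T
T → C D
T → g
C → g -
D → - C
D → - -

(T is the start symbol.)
Left-factoring is needed when two productions for the same non-terminal
share a common prefix on the right-hand side.

Productions for T:
  T → C D D
  T → C D T
  T → C D
  T → g
Productions for D:
  D → - C
  D → - -

Found common prefix 'C D' in productions for T
Found common prefix '-' in productions for D

Answer: Yes, T has productions with common prefix 'C D'; D has productions with common prefix '-'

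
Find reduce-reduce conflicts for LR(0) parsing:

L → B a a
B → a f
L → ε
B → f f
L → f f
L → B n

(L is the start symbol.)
Augment with L' → L and build the canonical LR(0) collection (I0 = CLOSURE({[L' → . L]}), then GOTO on every symbol after a dot until no new states appear). It has 10 states:
  I0: { [B → . a f], [B → . f f], [L → . B a a], [L → . B n], [L → . f f], [L → .], [L' → . L] }  — shift, reduce
  I1: { [L → B . a a], [L → B . n] }  — shift
  I2: { [L' → L .] }  — accept
  I3: { [B → a . f] }  — shift
  I4: { [B → f . f], [L → f . f] }  — shift
  I5: { [B → f f .], [L → f f .] }  — 2 reduces
  I6: { [B → a f .] }  — reduce
  I7: { [L → B a . a] }  — shift
  I8: { [L → B n .] }  — reduce
  I9: { [L → B a a .] }  — reduce

I5 contains complete items [B → f f .], [L → f f .] — reduce-reduce conflict.

Answer: Yes — I5: [B → f f .] vs [L → f f .]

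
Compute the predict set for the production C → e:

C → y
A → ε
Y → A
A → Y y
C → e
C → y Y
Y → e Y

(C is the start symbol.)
{ 'e' }

PREDICT(C → e) = (FIRST(RHS) \ {ε}) ∪ (FOLLOW(C) if ε ∈ FIRST(RHS), i.e. RHS ⇒* ε)
FIRST(e) = { 'e' }
ε ∉ FIRST(e), so FOLLOW(C) is not added.
PREDICT(C → e) = { 'e' }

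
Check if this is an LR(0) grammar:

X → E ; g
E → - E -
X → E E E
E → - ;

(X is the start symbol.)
Augment with X' → X and build the canonical LR(0) collection (I0 = CLOSURE({[X' → . X]}), then GOTO on every symbol after a dot until no new states appear). It has 11 states:
  I0: { [E → . - ;], [E → . - E -], [X → . E ; g], [X → . E E E], [X' → . X] }  — shift
  I1: { [E → - . ;], [E → - . E -], [E → . - ;], [E → . - E -] }  — shift
  I2: { [E → . - ;], [E → . - E -], [X → E . ; g], [X → E . E E] }  — shift
  I3: { [X' → X .] }  — accept
  I4: { [X → E ; . g] }  — shift
  I5: { [E → . - ;], [E → . - E -], [X → E E . E] }  — shift
  I6: { [X → E E E .] }  — reduce
  I7: { [X → E ; g .] }  — reduce
  I8: { [E → - ; .] }  — reduce
  I9: { [E → - E . -] }  — shift
  I10: { [E → - E - .] }  — reduce

Every state is either a pure shift/goto state or contains exactly one complete item and nothing to shift — no conflicts. The grammar is LR(0).

Answer: Yes, the grammar is LR(0)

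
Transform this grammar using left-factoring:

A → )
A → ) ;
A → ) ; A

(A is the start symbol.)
Left-factoring transforms A → αβ₁ | αβ₂ into A → αA' and A' → β₁ | β₂
(α is the longest common prefix among the alternatives). Repeat until
no nonterminal has two alternatives with a common prefix.

Round 1: A has alternatives sharing prefix ')'. Introduce A': A → ) A'
  Add: A' → ε
  Add: A' → ;
  Add: A' → ; A

Round 2: A' has alternatives sharing prefix ';'. Introduce A'': A' → ; A''
  Add: A'' → ε
  Add: A'' → A

No remaining common prefixes — done.

Resulting grammar:
A → ) A'
A' → ε
A' → ; A''
A'' → ε
A'' → A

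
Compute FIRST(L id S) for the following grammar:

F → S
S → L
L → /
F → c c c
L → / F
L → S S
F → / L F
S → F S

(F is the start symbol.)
{ '/', 'c' }

FIRST sets of the non-terminals involved (from the grammar, by fixed-point iteration):
  FIRST(L) = { '/', 'c' }

To compute FIRST(L id S), process the symbols left to right:
Symbol L is a non-terminal. Add FIRST(L) \ {ε} = { '/', 'c' }
L is not nullable (ε ∉ FIRST(L)), so stop here.
FIRST(L id S) = { '/', 'c' }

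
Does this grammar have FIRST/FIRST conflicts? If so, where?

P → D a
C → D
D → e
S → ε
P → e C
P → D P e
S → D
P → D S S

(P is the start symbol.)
A FIRST/FIRST conflict occurs when two productions N → α and N → β for the same non-terminal have FIRST(α) ∩ FIRST(β) ≠ ∅ (with ε ∈ FIRST of a nullable right-hand side, so two nullable alternatives also conflict).

FIRST sets of the non-terminals at (or reachable through a nullable prefix from) the front of some alternative:
  FIRST(D) = { 'e' }

Productions for P:
  P → D a: FIRST = { 'e' }
  P → e C: FIRST = { 'e' }
  P → D P e: FIRST = { 'e' }
  P → D S S: FIRST = { 'e' }
Productions for S:
  S → ε: FIRST = { ε }
  S → D: FIRST = { 'e' }
C, D have only one production, so no FIRST/FIRST conflict is possible there.

Conflict for P: P → D a and P → e C
  Overlap: { 'e' }
Conflict for P: P → D a and P → D P e
  Overlap: { 'e' }
Conflict for P: P → D a and P → D S S
  Overlap: { 'e' }
Conflict for P: P → e C and P → D P e
  Overlap: { 'e' }
Conflict for P: P → e C and P → D S S
  Overlap: { 'e' }
Conflict for P: P → D P e and P → D S S
  Overlap: { 'e' }

Answer: Yes. P → D a / P → e C on { 'e' }; P → D a / P → D P e on { 'e' }; P → D a / P → D S S on { 'e' }; P → e C / P → D P e on { 'e' }; P → e C / P → D S S on { 'e' }; P → D P e / P → D S S on { 'e' }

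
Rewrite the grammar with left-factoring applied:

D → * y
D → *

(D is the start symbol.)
D → * D'
D' → y
D' → ε

Left-factoring transforms A → αβ₁ | αβ₂ into A → αA' and A' → β₁ | β₂
(α is the longest common prefix among the alternatives). Repeat until
no nonterminal has two alternatives with a common prefix.

Round 1: D has alternatives sharing prefix '*'. Introduce D': D → * D'
  Add: D' → y
  Add: D' → ε

No remaining common prefixes — done.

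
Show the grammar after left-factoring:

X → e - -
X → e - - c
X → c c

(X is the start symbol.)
X → e - - X'
X' → ε
X' → c
X → c c

Left-factoring transforms A → αβ₁ | αβ₂ into A → αA' and A' → β₁ | β₂
(α is the longest common prefix among the alternatives). Repeat until
no nonterminal has two alternatives with a common prefix.

Round 1: X has alternatives sharing prefix 'e - -'. Introduce X': X → e - - X'
  Add: X' → ε
  Add: X' → c

No remaining common prefixes — done.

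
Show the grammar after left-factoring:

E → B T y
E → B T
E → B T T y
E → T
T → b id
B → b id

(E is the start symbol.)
E → B T E'
E' → y
E' → ε
E' → T y
E → T
T → b id
B → b id

Left-factoring transforms A → αβ₁ | αβ₂ into A → αA' and A' → β₁ | β₂
(α is the longest common prefix among the alternatives). Repeat until
no nonterminal has two alternatives with a common prefix.

Round 1: E has alternatives sharing prefix 'B T'. Introduce E': E → B T E'
  Add: E' → y
  Add: E' → ε
  Add: E' → T y

No remaining common prefixes — done.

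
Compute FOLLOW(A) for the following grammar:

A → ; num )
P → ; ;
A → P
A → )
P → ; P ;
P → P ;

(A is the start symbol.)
A is the start symbol, so $ ∈ FOLLOW(A).
A does not occur on any right-hand side.

Taking the union: FOLLOW(A) = { $ }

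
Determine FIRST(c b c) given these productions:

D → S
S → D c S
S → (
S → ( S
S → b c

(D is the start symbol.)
{ 'c' }

To compute FIRST(c b c), process the symbols left to right:
Symbol c is a terminal. Add 'c' and stop.
FIRST(c b c) = { 'c' }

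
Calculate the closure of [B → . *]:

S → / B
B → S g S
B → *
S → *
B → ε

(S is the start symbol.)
{ [B → . *] }

To compute CLOSURE, for each item [A → α.Bβ] where B is a non-terminal, add [B → .γ] for all productions B → γ; repeat for the newly added items until nothing changes.

Start with: [B → . *]
The dot precedes the terminal '*', so nothing is added.

CLOSURE = { [B → . *] }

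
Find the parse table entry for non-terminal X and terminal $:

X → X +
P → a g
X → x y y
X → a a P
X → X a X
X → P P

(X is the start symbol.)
Empty (error entry)

To find M[X, $], we find productions for X where $ is in the predict set (PREDICT(N → α) = (FIRST(α) \ {ε}) ∪ (FOLLOW(N) if α ⇒* ε)).

Relevant sets:
  FIRST(X) = { 'a', 'x' }
  FIRST(P) = { 'a' }

X → X +: PREDICT = { 'a', 'x' }
X → x y y: PREDICT = { 'x' }
X → a a P: PREDICT = { 'a' }
X → X a X: PREDICT = { 'a', 'x' }
X → P P: PREDICT = { 'a' }

M[X, $] is empty (no production applies)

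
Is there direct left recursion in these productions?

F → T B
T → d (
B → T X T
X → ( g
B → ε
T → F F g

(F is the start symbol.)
Direct left recursion occurs when N → N α for some non-terminal N (the right-hand side begins with the left-hand side itself).

F → T B: starts with T
T → d (: starts with d
B → T X T: starts with T
X → ( g: starts with '('
B → ε: starts with ε
T → F F g: starts with F

No direct left recursion found.

Answer: No direct left recursion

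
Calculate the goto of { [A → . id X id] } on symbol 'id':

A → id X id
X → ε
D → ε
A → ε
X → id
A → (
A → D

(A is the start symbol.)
GOTO(I, 'id') = CLOSURE({ [A → αX.β] : [A → α.Xβ] ∈ I, X = 'id' })

Items with dot before 'id', with the dot advanced:
  [A → . id X id] → [A → id . X id]
Closure of the advanced items:
  [A → id . X id] has the dot before X: add [X → .], [X → . id]

GOTO = { [A → id . X id], [X → . id], [X → .] }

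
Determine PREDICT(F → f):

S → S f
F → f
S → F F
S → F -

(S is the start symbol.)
{ 'f' }

PREDICT(F → f) = (FIRST(RHS) \ {ε}) ∪ (FOLLOW(F) if ε ∈ FIRST(RHS), i.e. RHS ⇒* ε)
FIRST(f) = { 'f' }
ε ∉ FIRST(f), so FOLLOW(F) is not added.
PREDICT(F → f) = { 'f' }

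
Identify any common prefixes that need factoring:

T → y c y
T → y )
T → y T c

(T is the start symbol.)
Yes, T has productions with common prefix 'y'

Left-factoring is needed when two productions for the same non-terminal
share a common prefix on the right-hand side.

Productions for T:
  T → y c y
  T → y )
  T → y T c

Found common prefix 'y' in productions for T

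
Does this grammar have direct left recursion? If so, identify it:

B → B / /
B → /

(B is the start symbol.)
Direct left recursion occurs when N → N α for some non-terminal N (the right-hand side begins with the left-hand side itself).

B → B / /: LEFT RECURSIVE (starts with B)
B → /: starts with '/'

The grammar has direct left recursion on: B.

Answer: Yes, B is left-recursive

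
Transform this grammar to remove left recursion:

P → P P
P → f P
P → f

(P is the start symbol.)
P → f P P'
P → f P'
P' → P P'
P' → ε

P is directly left-recursive. The standard transformation for
  A → A α₁ | ... | A α_m | β₁ | ... | β_n
is
  A  → β₁ A' | ... | β_n A'
  A' → α₁ A' | ... | α_m A' | ε

P → f P becomes P → f P P'
P → f becomes P → f P'
P → P P becomes P' → P P'
Add P' → ε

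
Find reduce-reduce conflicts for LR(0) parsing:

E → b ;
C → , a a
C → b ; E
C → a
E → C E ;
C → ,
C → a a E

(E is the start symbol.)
Augment with E' → E and build the canonical LR(0) collection (I0 = CLOSURE({[E' → . E]}), then GOTO on every symbol after a dot until no new states appear). It has 14 states:
  I0: { [C → . , a a], [C → . ,], [C → . a a E], [C → . a], [C → . b ; E], [E → . C E ;], [E → . b ;], [E' → . E] }  — shift
  I1: { [C → , . a a], [C → , .] }  — shift, reduce
  I2: { [C → . , a a], [C → . ,], [C → . a a E], [C → . a], [C → . b ; E], [E → . C E ;], [E → . b ;], [E → C . E ;] }  — shift
  I3: { [E' → E .] }  — accept
  I4: { [C → a . a E], [C → a .] }  — shift, reduce
  I5: { [C → b . ; E], [E → b . ;] }  — shift
  I6: { [C → . , a a], [C → . ,], [C → . a a E], [C → . a], [C → . b ; E], [C → b ; . E], [E → . C E ;], [E → . b ;], [E → b ; .] }  — shift, reduce
  I7: { [C → b ; E .] }  — reduce
  I8: { [C → . , a a], [C → . ,], [C → . a a E], [C → . a], [C → . b ; E], [C → a a . E], [E → . C E ;], [E → . b ;] }  — shift
  I9: { [C → a a E .] }  — reduce
  I10: { [E → C E . ;] }  — shift
  I11: { [E → C E ; .] }  — reduce
  I12: { [C → , a . a] }  — shift
  I13: { [C → , a a .] }  — reduce

No state contains more than one complete item.

Answer: No reduce-reduce conflicts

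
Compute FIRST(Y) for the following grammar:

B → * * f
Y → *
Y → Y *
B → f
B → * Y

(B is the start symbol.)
To compute FIRST(Y), examine every production with Y on the left-hand side, reading each right-hand side left to right until a non-nullable symbol is reached.

From Y → *:
  - '*' is a terminal: add '*' and stop
From Y → Y *:
  - Y is the symbol being defined: contributes nothing new
    Y is not nullable, so stop

Collecting: FIRST(Y) = { '*' }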